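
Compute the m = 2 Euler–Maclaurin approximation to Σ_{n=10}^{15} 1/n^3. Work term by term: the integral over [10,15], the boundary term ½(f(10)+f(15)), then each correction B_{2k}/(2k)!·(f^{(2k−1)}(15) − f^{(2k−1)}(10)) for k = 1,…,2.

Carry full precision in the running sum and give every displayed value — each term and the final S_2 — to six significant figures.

The integral term ∫_10^15 1/x^3 dx = 0.00277778.
Endpoint term: (f(10) + f(15))/2 = (0.00100000 + 0.000296296)/2 = 0.000648148.
Running total after boundary: 0.00342593.
Correction k=1: B_{2}/2! · (f^{(1)}(15) − f^{(1)}(10)) = 1/12 · (-5.92593e-05 − (-0.000300000)) = 2.00617e-05.
Running total after k=1: 0.00344599.
Correction k=2: B_{4}/4! · (f^{(3)}(15) − f^{(3)}(10)) = −1/720 · (-5.26749e-06 − (-6.00000e-05)) = -7.60174e-08.

S_2 ≈ 0.00344591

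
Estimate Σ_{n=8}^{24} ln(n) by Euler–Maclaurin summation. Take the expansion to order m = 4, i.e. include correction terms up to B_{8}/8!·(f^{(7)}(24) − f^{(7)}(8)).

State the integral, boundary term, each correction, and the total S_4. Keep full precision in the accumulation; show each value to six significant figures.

∫_8^24 ln(x) dx evaluates to 43.6378.
½[f(8) + f(24)] = ½[2.07944 + 3.17805] = 2.62875.
Running total after boundary: 46.2665.
Order-1 term: 1/12 · (0.0416667 − 0.125000) = -0.00694444.
Partial sum through k=1: 46.2596.
Order-2 term: −1/720 · (0.000144676 − 0.00390625) = 5.22441e-06.
Partial sum through k=2: 46.2596.
Order-3 term: 1/30240 · (3.01408e-06 − 0.000732422) = -2.41206e-08.
Partial sum through k=3: 46.2596.
Order-4 term: −1/1209600 · (1.56983e-07 − 0.000343323) = 2.83702e-10.

S_4 ≈ 46.2596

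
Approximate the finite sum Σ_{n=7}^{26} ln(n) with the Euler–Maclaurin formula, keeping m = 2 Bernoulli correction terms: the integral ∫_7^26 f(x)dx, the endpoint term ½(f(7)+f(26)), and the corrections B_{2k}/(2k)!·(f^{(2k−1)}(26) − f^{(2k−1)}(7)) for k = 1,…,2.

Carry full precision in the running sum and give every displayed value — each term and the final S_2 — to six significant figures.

∫_7^26 ln(x) dx evaluates to 52.0891.
Boundary: ½(f(7) + f(26)) = ½(1.94591 + 3.25810) = 2.60200.
Running total after boundary: 54.6911.
Order-1 term: 1/12 · (0.0384615 − 0.142857) = -0.00869963.
Running total after k=1: 54.6824.
Order-2 term: −1/720 · (0.000113792 − 0.00583090) = 7.94043e-06.

S_2 ≈ 54.6825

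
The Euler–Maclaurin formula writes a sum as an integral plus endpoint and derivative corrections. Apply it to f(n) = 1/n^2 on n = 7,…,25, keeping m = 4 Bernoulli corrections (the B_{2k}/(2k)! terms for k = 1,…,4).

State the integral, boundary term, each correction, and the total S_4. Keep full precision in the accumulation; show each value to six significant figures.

S_4 ≈ 0.114335

Integral: ∫_7^25 1/x^2 dx = 0.102857.
Boundary: ½(f(7) + f(25)) = ½(0.0204082 + 0.00160000) = 0.0110041.
So far: 0.113861.
Order-1 term: 1/12 · (-0.000128000 − (-0.00583090)) = 0.000475242.
Running total after k=1: 0.114336.
Order-2 term: −1/720 · (-2.45760e-06 − (-0.00142798)) = -1.97989e-06.
Running total after k=2: 0.114334.
Order-3 term: 1/30240 · (-1.17965e-07 − (-0.000874271)) = 2.89072e-08.
Running total after k=3: 0.114335.
Order-4 term: −1/1209600 · (-1.05696e-08 − (-0.000999167)) = -8.26022e-10.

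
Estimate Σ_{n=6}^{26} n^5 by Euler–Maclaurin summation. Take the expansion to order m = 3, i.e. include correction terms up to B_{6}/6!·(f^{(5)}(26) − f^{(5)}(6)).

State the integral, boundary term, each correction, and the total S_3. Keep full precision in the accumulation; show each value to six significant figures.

∫_6^26 x^5 dx evaluates to 5.14782e+07.
Endpoint term: (f(6) + f(26))/2 = (7776.00 + 1.18814e+07)/2 = 5.94458e+06.
So far: 5.74228e+07.
Correction k=1: B_{2}/2! · (f^{(1)}(26) − f^{(1)}(6)) = 1/12 · (2.28488e+06 − 6480.00) = 189867.
Running total after k=1: 5.76126e+07.
Correction k=2: B_{4}/4! · (f^{(3)}(26) − f^{(3)}(6)) = −1/720 · (40560.0 − 2160.00) = -53.3333.
Running total after k=2: 5.76126e+07.
Correction k=3: B_{6}/6! · (f^{(5)}(26) − f^{(5)}(6)) = 1/30240 · (120.000 − 120.000) = 0.00000.

S_3 ≈ 5.76126e+07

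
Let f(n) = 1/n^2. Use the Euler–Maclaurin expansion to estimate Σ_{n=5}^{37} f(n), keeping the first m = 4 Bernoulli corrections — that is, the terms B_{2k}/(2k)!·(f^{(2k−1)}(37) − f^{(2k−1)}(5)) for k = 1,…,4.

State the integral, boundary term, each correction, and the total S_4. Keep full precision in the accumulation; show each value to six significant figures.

S_4 ≈ 0.194658

∫_5^37 1/x^2 dx evaluates to 0.172973.
½[f(5) + f(37)] = ½[0.0400000 + 0.000730460] = 0.0203652.
Integral + boundary = 0.193338.
Correction k=1: B_{2}/2! · (f^{(1)}(37) − f^{(1)}(5)) = 1/12 · (-3.94843e-05 − (-0.0160000)) = 0.00133004.
Partial sum through k=1: 0.194668.
Correction k=2: B_{4}/4! · (f^{(3)}(37) − f^{(3)}(5)) = −1/720 · (-3.46101e-07 − (-0.00768000)) = -1.06662e-05.
Partial sum through k=2: 0.194658.
Correction k=3: B_{6}/6! · (f^{(5)}(37) − f^{(5)}(5)) = 1/30240 · (-7.58439e-09 − (-0.00921600)) = 3.04762e-07.
Partial sum through k=3: 0.194658.
Correction k=4: B_{8}/8! · (f^{(7)}(37) − f^{(7)}(5)) = −1/1209600 · (-3.10245e-10 − (-0.0206438)) = -1.70667e-08.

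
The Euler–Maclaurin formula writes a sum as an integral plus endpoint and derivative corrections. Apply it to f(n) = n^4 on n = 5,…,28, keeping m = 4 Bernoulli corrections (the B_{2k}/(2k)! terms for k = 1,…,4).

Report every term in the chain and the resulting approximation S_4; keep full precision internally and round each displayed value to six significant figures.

∫_5^28 x^4 dx evaluates to 3.44145e+06.
½[f(5) + f(28)] = ½[625.000 + 614656] = 307640.
So far: 3.74909e+06.
k=1: B_{2}/(2)! × [f^{(1)}(28) − f^{(1)}(5)] = 1/12 × (87808.0 − 500.000) = 7275.67.
Partial sum through k=1: 3.75636e+06.
k=2: B_{4}/(4)! × [f^{(3)}(28) − f^{(3)}(5)] = −1/720 × (672.000 − 120.000) = -0.766667.
Partial sum through k=2: 3.75636e+06.
k=3: B_{6}/(6)! × [f^{(5)}(28) − f^{(5)}(5)] = 1/30240 × (0.00000 − 0.00000) = 0.00000.
Partial sum through k=3: 3.75636e+06.
k=4: B_{8}/(8)! × [f^{(7)}(28) − f^{(7)}(5)] = −1/1209600 × (0.00000 − 0.00000) = 0.00000.

S_4 ≈ 3.75636e+06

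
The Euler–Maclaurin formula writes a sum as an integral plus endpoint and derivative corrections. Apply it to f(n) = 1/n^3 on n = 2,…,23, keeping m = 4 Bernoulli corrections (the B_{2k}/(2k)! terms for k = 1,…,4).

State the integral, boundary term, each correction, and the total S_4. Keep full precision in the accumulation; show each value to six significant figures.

The integral term ∫_2^23 1/x^3 dx = 0.124055.
Boundary: ½(f(2) + f(23)) = ½(0.125000 + 8.21895e-05) = 0.0625411.
Running total after boundary: 0.186596.
Correction k=1: B_{2}/2! · (f^{(1)}(23) − f^{(1)}(2)) = 1/12 · (-1.07204e-05 − (-0.187500)) = 0.0156241.
Partial sum through k=1: 0.202220.
Correction k=2: B_{4}/4! · (f^{(3)}(23) − f^{(3)}(2)) = −1/720 · (-4.05307e-07 − (-0.937500)) = -0.00130208.
Partial sum through k=2: 0.200918.
Correction k=3: B_{6}/6! · (f^{(5)}(23) − f^{(5)}(2)) = 1/30240 · (-3.21794e-08 − (-9.84375)) = 0.000325521.
Partial sum through k=3: 0.201243.
Correction k=4: B_{8}/8! · (f^{(7)}(23) − f^{(7)}(2)) = −1/1209600 · (-4.37980e-09 − (-177.188)) = -0.000146484.

S_4 ≈ 0.201097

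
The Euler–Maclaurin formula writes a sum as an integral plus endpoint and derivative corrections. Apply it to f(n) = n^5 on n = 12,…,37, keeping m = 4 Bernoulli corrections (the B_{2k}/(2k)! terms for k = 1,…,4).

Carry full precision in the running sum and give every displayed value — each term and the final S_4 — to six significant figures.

S_4 ≈ 4.62692e+08

Integral: ∫_12^37 x^5 dx = 4.27123e+08.
Boundary: ½(f(12) + f(37)) = ½(248832 + 6.93440e+07) = 3.47964e+07.
So far: 4.61920e+08.
Correction k=1: B_{2}/2! · (f^{(1)}(37) − f^{(1)}(12)) = 1/12 · (9.37080e+06 − 103680) = 772260.
After k=1: 4.62692e+08.
Correction k=2: B_{4}/4! · (f^{(3)}(37) − f^{(3)}(12)) = −1/720 · (82140.0 − 8640.00) = -102.083.
After k=2: 4.62692e+08.
Correction k=3: B_{6}/6! · (f^{(5)}(37) − f^{(5)}(12)) = 1/30240 · (120.000 − 120.000) = 0.00000.
After k=3: 4.62692e+08.
Correction k=4: B_{8}/8! · (f^{(7)}(37) − f^{(7)}(12)) = −1/1209600 · (0.00000 − 0.00000) = 0.00000.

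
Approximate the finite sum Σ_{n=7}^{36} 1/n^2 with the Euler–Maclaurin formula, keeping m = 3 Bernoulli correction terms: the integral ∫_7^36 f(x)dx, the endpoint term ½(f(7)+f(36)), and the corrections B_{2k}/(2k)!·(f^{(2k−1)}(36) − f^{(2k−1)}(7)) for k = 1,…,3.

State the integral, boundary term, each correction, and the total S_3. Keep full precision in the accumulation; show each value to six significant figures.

S_3 ≈ 0.126150

Integral: ∫_7^36 1/x^2 dx = 0.115079.
Endpoint term: (f(7) + f(36))/2 = (0.0204082 + 0.000771605)/2 = 0.0105899.
Integral + boundary = 0.125669.
Correction k=1: B_{2}/2! · (f^{(1)}(36) − f^{(1)}(7)) = 1/12 · (-4.28669e-05 − (-0.00583090)) = 0.000482336.
Partial sum through k=1: 0.126152.
Correction k=2: B_{4}/4! · (f^{(3)}(36) − f^{(3)}(7)) = −1/720 · (-3.96916e-07 − (-0.00142798)) = -1.98275e-06.
Partial sum through k=2: 0.126150.
Correction k=3: B_{6}/6! · (f^{(5)}(36) − f^{(5)}(7)) = 1/30240 · (-9.18787e-09 − (-0.000874271)) = 2.89108e-08.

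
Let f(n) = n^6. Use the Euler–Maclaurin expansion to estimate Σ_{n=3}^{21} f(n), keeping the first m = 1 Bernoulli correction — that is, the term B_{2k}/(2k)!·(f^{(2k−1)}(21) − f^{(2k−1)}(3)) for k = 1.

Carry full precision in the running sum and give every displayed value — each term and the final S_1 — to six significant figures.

S_1 ≈ 3.02223e+08

∫_3^21 x^6 dx evaluates to 2.57298e+08.
Boundary: ½(f(3) + f(21)) = ½(729.000 + 8.57661e+07) = 4.28834e+07.
Running total after boundary: 3.00181e+08.
Order-1 term: 1/12 · (2.45046e+07 − 1458.00) = 2.04193e+06.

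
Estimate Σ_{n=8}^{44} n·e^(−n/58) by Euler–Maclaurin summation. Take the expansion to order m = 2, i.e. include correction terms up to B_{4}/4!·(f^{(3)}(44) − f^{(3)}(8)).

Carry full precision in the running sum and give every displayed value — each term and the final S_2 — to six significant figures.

S_2 ≈ 577.997

Integral: ∫_8^44 x·e^(−x/58) dx = 564.262.
½[f(8) + f(44)] = ½[6.96927 + 20.6057] = 13.7875.
So far: 578.050.
Correction k=1: B_{2}/2! · (f^{(1)}(44) − f^{(1)}(8)) = 1/12 · (0.113041 − 0.750999) = -0.0531632.
Running total after k=1: 577.997.
Correction k=2: B_{4}/4! · (f^{(3)}(44) − f^{(3)}(8)) = −1/720 · (0.000312029 − 0.000741176) = 5.96038e-07.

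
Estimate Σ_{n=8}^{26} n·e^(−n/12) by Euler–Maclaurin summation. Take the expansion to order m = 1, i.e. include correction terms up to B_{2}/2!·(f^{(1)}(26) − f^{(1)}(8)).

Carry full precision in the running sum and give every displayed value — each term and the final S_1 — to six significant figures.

S_1 ≈ 74.4988

Integral: ∫_8^26 x·e^(−x/12) dx = 70.9813.
½[f(8) + f(26)] = ½[4.10734 + 2.97853] = 3.54293.
So far: 74.5242.
Correction k=1: B_{2}/2! · (f^{(1)}(26) − f^{(1)}(8)) = 1/12 · (-0.133652 − 0.171139) = -0.0253993.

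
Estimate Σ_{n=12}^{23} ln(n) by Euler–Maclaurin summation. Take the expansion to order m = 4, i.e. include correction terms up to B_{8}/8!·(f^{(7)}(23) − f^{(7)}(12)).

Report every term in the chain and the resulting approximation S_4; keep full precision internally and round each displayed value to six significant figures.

The integral term ∫_12^23 ln(x) dx = 31.2975.
½[f(12) + f(23)] = ½[2.48491 + 3.13549] = 2.81020.
Running total after boundary: 34.1077.
Correction k=1: B_{2}/2! · (f^{(1)}(23) − f^{(1)}(12)) = 1/12 · (0.0434783 − 0.0833333) = -0.00332126.
After k=1: 34.1044.
Correction k=2: B_{4}/4! · (f^{(3)}(23) − f^{(3)}(12)) = −1/720 · (0.000164379 − 0.00115741) = 1.37921e-06.
After k=2: 34.1044.
Correction k=3: B_{6}/6! · (f^{(5)}(23) − f^{(5)}(12)) = 1/30240 · (3.72883e-06 − 9.64506e-05) = -3.06620e-09.
After k=3: 34.1044.
Correction k=4: B_{8}/8! · (f^{(7)}(23) − f^{(7)}(12)) = −1/1209600 · (2.11465e-07 − 2.00939e-05) = 1.64372e-11.

S_4 ≈ 34.1044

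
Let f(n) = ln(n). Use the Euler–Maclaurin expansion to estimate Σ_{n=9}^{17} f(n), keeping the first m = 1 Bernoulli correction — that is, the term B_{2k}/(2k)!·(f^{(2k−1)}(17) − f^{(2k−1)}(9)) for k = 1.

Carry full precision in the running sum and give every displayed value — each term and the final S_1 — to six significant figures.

S_1 ≈ 22.9005

The integral term ∫_9^17 ln(x) dx = 20.3896.
Endpoint term: (f(9) + f(17))/2 = (2.19722 + 2.83321)/2 = 2.51522.
Running total after boundary: 22.9048.
Correction k=1: B_{2}/2! · (f^{(1)}(17) − f^{(1)}(9)) = 1/12 · (0.0588235 − 0.111111) = -0.00435730.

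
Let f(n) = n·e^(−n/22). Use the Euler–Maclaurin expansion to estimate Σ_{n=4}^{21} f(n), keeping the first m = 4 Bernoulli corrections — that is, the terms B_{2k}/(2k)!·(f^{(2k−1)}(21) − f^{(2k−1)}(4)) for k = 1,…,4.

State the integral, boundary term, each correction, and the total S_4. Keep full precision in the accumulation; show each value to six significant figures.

∫_4^21 x·e^(−x/22) dx evaluates to 112.709.
Boundary: ½(f(4) + f(21)) = ½(3.33501 + 8.08473) = 5.70987.
Integral + boundary = 118.419.
Correction k=1: B_{2}/2! · (f^{(1)}(21) − f^{(1)}(4)) = 1/12 · (0.0174994 − 0.682161) = -0.0553885.
After k=1: 118.363.
Correction k=2: B_{4}/4! · (f^{(3)}(21) − f^{(3)}(4)) = −1/720 · (0.00162701 − 0.00485468) = 4.48288e-06.
After k=2: 118.363.
Correction k=3: B_{6}/6! · (f^{(5)}(21) − f^{(5)}(4)) = 1/30240 · (6.64849e-06 − 1.71486e-05) = -3.47227e-10.
After k=3: 118.363.
Correction k=4: B_{8}/8! · (f^{(7)}(21) − f^{(7)}(4)) = −1/1209600 · (2.05276e-08 − 5.01383e-08) = 2.44797e-14.

S_4 ≈ 118.363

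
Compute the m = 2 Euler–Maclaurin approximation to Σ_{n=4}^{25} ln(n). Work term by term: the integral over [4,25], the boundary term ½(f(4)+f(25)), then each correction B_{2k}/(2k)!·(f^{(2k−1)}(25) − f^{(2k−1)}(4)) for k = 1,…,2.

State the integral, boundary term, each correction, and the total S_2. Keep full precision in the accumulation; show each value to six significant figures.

Integral: ∫_4^25 ln(x) dx = 53.9267.
½[f(4) + f(25)] = ½[1.38629 + 3.21888] = 2.30259.
So far: 56.2293.
Order-1 term: 1/12 · (0.0400000 − 0.250000) = -0.0175000.
Running total after k=1: 56.2118.
Order-2 term: −1/720 · (0.000128000 − 0.0312500) = 4.32250e-05.

S_2 ≈ 56.2118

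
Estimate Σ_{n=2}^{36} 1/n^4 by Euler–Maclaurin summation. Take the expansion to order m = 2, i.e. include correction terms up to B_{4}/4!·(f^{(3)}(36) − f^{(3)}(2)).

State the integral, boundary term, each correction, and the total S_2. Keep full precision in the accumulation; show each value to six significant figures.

S_2 ≈ 0.0820244

The integral term ∫_2^36 1/x^4 dx = 0.0416595.
Boundary: ½(f(2) + f(36)) = ½(0.0625000 + 5.95374e-07) = 0.0312503.
Running total after boundary: 0.0729098.
Correction k=1: B_{2}/2! · (f^{(1)}(36) − f^{(1)}(2)) = 1/12 · (-6.61527e-08 − (-0.125000)) = 0.0104167.
Partial sum through k=1: 0.0833265.
Correction k=2: B_{4}/4! · (f^{(3)}(36) − f^{(3)}(2)) = −1/720 · (-1.53131e-09 − (-0.937500)) = -0.00130208.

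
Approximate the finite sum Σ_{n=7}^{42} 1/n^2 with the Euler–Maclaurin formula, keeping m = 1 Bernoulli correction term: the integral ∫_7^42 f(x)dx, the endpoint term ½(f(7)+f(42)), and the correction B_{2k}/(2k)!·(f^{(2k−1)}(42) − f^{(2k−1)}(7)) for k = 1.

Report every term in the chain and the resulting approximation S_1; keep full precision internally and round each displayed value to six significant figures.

The integral term ∫_7^42 1/x^2 dx = 0.119048.
Boundary: ½(f(7) + f(42)) = ½(0.0204082 + 0.000566893) = 0.0104875.
Running total after boundary: 0.129535.
Correction k=1: B_{2}/2! · (f^{(1)}(42) − f^{(1)}(7)) = 1/12 · (-2.69949e-05 − (-0.00583090)) = 0.000483659.

S_1 ≈ 0.130019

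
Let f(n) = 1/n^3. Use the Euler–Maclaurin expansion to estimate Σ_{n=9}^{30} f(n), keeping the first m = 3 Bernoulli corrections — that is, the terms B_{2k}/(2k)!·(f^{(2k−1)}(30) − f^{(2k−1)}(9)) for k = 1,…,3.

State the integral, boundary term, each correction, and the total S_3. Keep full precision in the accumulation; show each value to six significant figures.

S_3 ≈ 0.00635931

The integral term ∫_9^30 1/x^3 dx = 0.00561728.
½[f(9) + f(30)] = ½[0.00137174 + 3.70370e-05] = 0.000704390.
Integral + boundary = 0.00632167.
Correction k=1: B_{2}/2! · (f^{(1)}(30) − f^{(1)}(9)) = 1/12 · (-3.70370e-06 − (-0.000457247)) = 3.77953e-05.
Partial sum through k=1: 0.00635947.
Correction k=2: B_{4}/4! · (f^{(3)}(30) − f^{(3)}(9)) = −1/720 · (-8.23045e-08 − (-0.000112901)) = -1.56692e-07.
Partial sum through k=2: 0.00635931.
Correction k=3: B_{6}/6! · (f^{(5)}(30) − f^{(5)}(9)) = 1/30240 · (-3.84088e-09 − (-5.85410e-05)) = 1.93575e-09.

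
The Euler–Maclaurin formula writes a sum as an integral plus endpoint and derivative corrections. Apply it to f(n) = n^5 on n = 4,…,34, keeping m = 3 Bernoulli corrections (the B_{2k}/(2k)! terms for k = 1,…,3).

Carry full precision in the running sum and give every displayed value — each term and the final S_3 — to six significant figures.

S_3 ≈ 2.80742e+08

The integral term ∫_4^34 x^5 dx = 2.57467e+08.
Endpoint term: (f(4) + f(34))/2 = (1024.00 + 4.54354e+07)/2 = 2.27182e+07.
So far: 2.80185e+08.
Correction k=1: B_{2}/2! · (f^{(1)}(34) − f^{(1)}(4)) = 1/12 · (6.68168e+06 − 1280.00) = 556700.
Partial sum through k=1: 2.80742e+08.
Correction k=2: B_{4}/4! · (f^{(3)}(34) − f^{(3)}(4)) = −1/720 · (69360.0 − 960.000) = -95.0000.
Partial sum through k=2: 2.80742e+08.
Correction k=3: B_{6}/6! · (f^{(5)}(34) − f^{(5)}(4)) = 1/30240 · (120.000 − 120.000) = 0.00000.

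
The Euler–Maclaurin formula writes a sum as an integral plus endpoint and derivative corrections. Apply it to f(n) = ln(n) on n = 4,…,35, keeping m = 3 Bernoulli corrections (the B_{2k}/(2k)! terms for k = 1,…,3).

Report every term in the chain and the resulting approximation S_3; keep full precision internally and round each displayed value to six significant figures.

∫_4^35 ln(x) dx evaluates to 87.8920.
Boundary: ½(f(4) + f(35)) = ½(1.38629 + 3.55535) = 2.47082.
Running total after boundary: 90.3628.
Order-1 term: 1/12 · (0.0285714 − 0.250000) = -0.0184524.
Running total after k=1: 90.3444.
Order-2 term: −1/720 · (4.66472e-05 − 0.0312500) = 4.33380e-05.
Running total after k=2: 90.3444.
Order-3 term: 1/30240 · (4.56952e-07 − 0.0234375) = -7.75034e-07.

S_3 ≈ 90.3444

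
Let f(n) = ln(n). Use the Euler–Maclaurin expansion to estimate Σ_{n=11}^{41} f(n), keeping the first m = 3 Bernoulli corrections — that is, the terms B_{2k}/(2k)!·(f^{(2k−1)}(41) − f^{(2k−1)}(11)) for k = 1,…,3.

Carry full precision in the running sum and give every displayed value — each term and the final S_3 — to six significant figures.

S_3 ≈ 98.9298

The integral term ∫_11^41 ln(x) dx = 95.8796.
Endpoint term: (f(11) + f(41))/2 = (2.39790 + 3.71357)/2 = 3.05573.
Integral + boundary = 98.9353.
Order-1 term: 1/12 · (0.0243902 − 0.0909091) = -0.00554324.
After k=1: 98.9298.
Order-2 term: −1/720 · (2.90187e-05 − 0.00150263) = 2.04668e-06.
After k=2: 98.9298.
Order-3 term: 1/30240 · (2.07153e-07 − 0.000149021) = -4.92110e-09.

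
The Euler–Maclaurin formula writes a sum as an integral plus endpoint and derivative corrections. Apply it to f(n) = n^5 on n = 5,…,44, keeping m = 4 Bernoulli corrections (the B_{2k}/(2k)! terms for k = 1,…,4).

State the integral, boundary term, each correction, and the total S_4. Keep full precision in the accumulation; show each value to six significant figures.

S_4 ≈ 1.29340e+09

∫_5^44 x^5 dx evaluates to 1.20938e+09.
½[f(5) + f(44)] = ½[3125.00 + 1.64916e+08] = 8.24597e+07.
Running total after boundary: 1.29184e+09.
Correction k=1: B_{2}/2! · (f^{(1)}(44) − f^{(1)}(5)) = 1/12 · (1.87405e+07 − 3125.00) = 1.56145e+06.
After k=1: 1.29340e+09.
Correction k=2: B_{4}/4! · (f^{(3)}(44) − f^{(3)}(5)) = −1/720 · (116160 − 1500.00) = -159.250.
After k=2: 1.29340e+09.
Correction k=3: B_{6}/6! · (f^{(5)}(44) − f^{(5)}(5)) = 1/30240 · (120.000 − 120.000) = 0.00000.
After k=3: 1.29340e+09.
Correction k=4: B_{8}/8! · (f^{(7)}(44) − f^{(7)}(5)) = −1/1209600 · (0.00000 − 0.00000) = 0.00000.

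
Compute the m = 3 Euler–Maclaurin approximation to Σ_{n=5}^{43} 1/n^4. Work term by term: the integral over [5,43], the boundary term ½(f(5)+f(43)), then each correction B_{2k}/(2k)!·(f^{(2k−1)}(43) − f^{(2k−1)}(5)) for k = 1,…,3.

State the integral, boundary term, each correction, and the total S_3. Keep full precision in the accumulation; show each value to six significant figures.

∫_5^43 1/x^4 dx evaluates to 0.00266247.
Endpoint term: (f(5) + f(43))/2 = (0.00160000 + 2.92500e-07)/2 = 0.000800146.
Integral + boundary = 0.00346262.
k=1: B_{2}/(2)! × [f^{(1)}(43) − f^{(1)}(5)] = 1/12 × (-2.72093e-08 − (-0.00128000)) = 0.000106664.
Partial sum through k=1: 0.00356928.
k=2: B_{4}/(4)! × [f^{(3)}(43) − f^{(3)}(5)] = −1/720 × (-4.41471e-10 − (-0.00153600)) = -2.13333e-06.
Partial sum through k=2: 0.00356715.
k=3: B_{6}/(6)! × [f^{(5)}(43) − f^{(5)}(5)] = 1/30240 × (-1.33707e-11 − (-0.00344064)) = 1.13778e-07.

S_3 ≈ 0.00356727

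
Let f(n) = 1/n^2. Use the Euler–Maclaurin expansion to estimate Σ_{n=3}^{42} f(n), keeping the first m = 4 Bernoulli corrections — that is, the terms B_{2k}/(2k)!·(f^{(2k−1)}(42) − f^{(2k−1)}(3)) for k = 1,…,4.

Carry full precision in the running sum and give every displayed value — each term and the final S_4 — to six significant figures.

Integral: ∫_3^42 1/x^2 dx = 0.309524.
Endpoint term: (f(3) + f(42))/2 = (0.111111 + 0.000566893)/2 = 0.0558390.
Integral + boundary = 0.365363.
Order-1 term: 1/12 · (-2.69949e-05 − (-0.0740741)) = 0.00617059.
Running total after k=1: 0.371533.
Order-2 term: −1/720 · (-1.83639e-07 − (-0.0987654)) = -0.000137174.
Running total after k=2: 0.371396.
Order-3 term: 1/30240 · (-3.12311e-09 − (-0.329218)) = 1.08868e-05.
Running total after k=3: 0.371407.
Order-4 term: −1/1209600 · (-9.91464e-11 − (-2.04847)) = -1.69351e-06.

S_4 ≈ 0.371405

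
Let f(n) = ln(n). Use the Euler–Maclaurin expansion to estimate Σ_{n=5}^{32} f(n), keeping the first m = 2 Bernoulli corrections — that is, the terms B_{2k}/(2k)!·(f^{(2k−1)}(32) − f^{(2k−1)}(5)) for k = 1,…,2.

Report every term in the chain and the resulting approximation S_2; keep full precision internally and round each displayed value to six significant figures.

Integral: ∫_5^32 ln(x) dx = 75.8564.
½[f(5) + f(32)] = ½[1.60944 + 3.46574] = 2.53759.
Running total after boundary: 78.3939.
Order-1 term: 1/12 · (0.0312500 − 0.200000) = -0.0140625.
Running total after k=1: 78.3799.
Order-2 term: −1/720 · (6.10352e-05 − 0.0160000) = 2.21375e-05.

S_2 ≈ 78.3799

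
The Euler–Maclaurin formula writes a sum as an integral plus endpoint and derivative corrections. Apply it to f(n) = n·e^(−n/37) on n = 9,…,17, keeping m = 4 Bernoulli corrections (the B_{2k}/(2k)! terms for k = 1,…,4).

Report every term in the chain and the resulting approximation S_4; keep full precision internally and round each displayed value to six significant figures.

∫_9^17 x·e^(−x/37) dx evaluates to 72.5188.
Boundary: ½(f(9) + f(17)) = ½(7.05673 + 10.7376) = 8.89718.
Integral + boundary = 81.4159.
Correction k=1: B_{2}/2! · (f^{(1)}(17) − f^{(1)}(9)) = 1/12 · (0.341419 − 0.593358) = -0.0209950.
Running total after k=1: 81.3950.
Correction k=2: B_{4}/4! · (f^{(3)}(17) − f^{(3)}(9)) = −1/720 · (0.00117215 − 0.00157890) = 5.64941e-07.
Running total after k=2: 81.3950.
Correction k=3: B_{6}/6! · (f^{(5)}(17) − f^{(5)}(9)) = 1/30240 · (1.53024e-06 − 1.99005e-06) = -1.52054e-11.
Running total after k=3: 81.3950.
Correction k=4: B_{8}/8! · (f^{(7)}(17) − f^{(7)}(9)) = −1/1209600 · (1.61014e-09 − 2.06485e-09) = 3.75922e-16.

S_4 ≈ 81.3950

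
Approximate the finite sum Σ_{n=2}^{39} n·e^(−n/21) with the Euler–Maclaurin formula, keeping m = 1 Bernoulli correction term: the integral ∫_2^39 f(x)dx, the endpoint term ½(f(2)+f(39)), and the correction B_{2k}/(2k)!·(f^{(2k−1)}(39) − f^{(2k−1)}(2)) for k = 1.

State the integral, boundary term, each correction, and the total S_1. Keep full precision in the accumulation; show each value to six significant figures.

Integral: ∫_2^39 x·e^(−x/21) dx = 242.414.
Endpoint term: (f(2) + f(39))/2 = (1.81831 + 6.08860)/2 = 3.95346.
Integral + boundary = 246.367.
Correction k=1: B_{2}/2! · (f^{(1)}(39) − f^{(1)}(2)) = 1/12 · (-0.133815 − 0.822570) = -0.0796988.

S_1 ≈ 246.288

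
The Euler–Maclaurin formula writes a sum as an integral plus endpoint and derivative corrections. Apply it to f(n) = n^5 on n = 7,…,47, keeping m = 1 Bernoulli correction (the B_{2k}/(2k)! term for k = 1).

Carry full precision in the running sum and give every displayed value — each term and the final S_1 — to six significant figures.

S_1 ≈ 1.91323e+09

∫_7^47 x^5 dx evaluates to 1.79652e+09.
½[f(7) + f(47)] = ½[16807.0 + 2.29345e+08] = 1.14681e+08.
Running total after boundary: 1.91120e+09.
Correction k=1: B_{2}/2! · (f^{(1)}(47) − f^{(1)}(7)) = 1/12 · (2.43984e+07 − 12005.0) = 2.03220e+06.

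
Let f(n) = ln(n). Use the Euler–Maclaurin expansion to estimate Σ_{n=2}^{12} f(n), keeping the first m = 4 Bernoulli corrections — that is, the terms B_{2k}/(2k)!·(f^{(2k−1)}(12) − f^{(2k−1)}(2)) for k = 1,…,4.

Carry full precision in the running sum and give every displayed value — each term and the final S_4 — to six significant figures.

Integral: ∫_2^12 ln(x) dx = 18.4326.
Endpoint term: (f(2) + f(12))/2 = (0.693147 + 2.48491)/2 = 1.58903.
So far: 20.0216.
Order-1 term: 1/12 · (0.0833333 − 0.500000) = -0.0347222.
After k=1: 19.9869.
Order-2 term: −1/720 · (0.00115741 − 0.250000) = 0.000345615.
After k=2: 19.9872.
Order-3 term: 1/30240 · (9.64506e-05 − 0.750000) = -2.47984e-05.
After k=3: 19.9872.
Order-4 term: −1/1209600 · (2.00939e-05 − 5.62500) = 4.65028e-06.

S_4 ≈ 19.9872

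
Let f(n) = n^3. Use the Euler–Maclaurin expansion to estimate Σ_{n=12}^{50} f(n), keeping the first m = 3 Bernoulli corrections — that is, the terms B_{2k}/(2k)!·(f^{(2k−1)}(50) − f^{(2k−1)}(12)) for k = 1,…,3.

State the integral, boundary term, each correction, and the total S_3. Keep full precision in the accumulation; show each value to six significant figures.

∫_12^50 x^3 dx evaluates to 1.55732e+06.
Boundary: ½(f(12) + f(50)) = ½(1728.00 + 125000) = 63364.0.
Running total after boundary: 1.62068e+06.
k=1: B_{2}/(2)! × [f^{(1)}(50) − f^{(1)}(12)] = 1/12 × (7500.00 − 432.000) = 589.000.
After k=1: 1.62127e+06.
k=2: B_{4}/(4)! × [f^{(3)}(50) − f^{(3)}(12)] = −1/720 × (6.00000 − 6.00000) = 0.00000.
After k=2: 1.62127e+06.
k=3: B_{6}/(6)! × [f^{(5)}(50) − f^{(5)}(12)] = 1/30240 × (0.00000 − 0.00000) = 0.00000.

S_3 ≈ 1.62127e+06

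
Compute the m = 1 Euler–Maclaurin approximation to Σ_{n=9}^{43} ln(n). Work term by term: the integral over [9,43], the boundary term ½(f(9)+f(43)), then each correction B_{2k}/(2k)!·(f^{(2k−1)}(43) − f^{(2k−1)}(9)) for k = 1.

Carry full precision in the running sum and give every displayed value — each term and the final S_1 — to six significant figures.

∫_9^43 ln(x) dx evaluates to 107.957.
½[f(9) + f(43)] = ½[2.19722 + 3.76120] = 2.97921.
So far: 110.936.
Order-1 term: 1/12 · (0.0232558 − 0.111111) = -0.00732127.

S_1 ≈ 110.928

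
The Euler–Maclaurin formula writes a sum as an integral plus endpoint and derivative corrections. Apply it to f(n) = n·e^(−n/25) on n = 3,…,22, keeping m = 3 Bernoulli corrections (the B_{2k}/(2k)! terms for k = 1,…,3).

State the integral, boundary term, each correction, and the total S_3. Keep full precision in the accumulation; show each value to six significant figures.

The integral term ∫_3^22 x·e^(−x/25) dx = 133.474.
Boundary: ½(f(3) + f(22)) = ½(2.66076 + 9.12522) = 5.89299.
Integral + boundary = 139.367.
k=1: B_{2}/(2)! × [f^{(1)}(22) − f^{(1)}(3)] = 1/12 × (0.0497739 − 0.780490) = -0.0608930.
After k=1: 139.306.
k=2: B_{4}/(4)! × [f^{(3)}(22) − f^{(3)}(3)] = −1/720 × (0.00140694 − 0.00408693) = 3.72220e-06.
After k=2: 139.306.
k=3: B_{6}/(6)! × [f^{(5)}(22) − f^{(5)}(3)] = 1/30240 × (4.37480e-06 − 1.10801e-05) = -2.21737e-10.

S_3 ≈ 139.306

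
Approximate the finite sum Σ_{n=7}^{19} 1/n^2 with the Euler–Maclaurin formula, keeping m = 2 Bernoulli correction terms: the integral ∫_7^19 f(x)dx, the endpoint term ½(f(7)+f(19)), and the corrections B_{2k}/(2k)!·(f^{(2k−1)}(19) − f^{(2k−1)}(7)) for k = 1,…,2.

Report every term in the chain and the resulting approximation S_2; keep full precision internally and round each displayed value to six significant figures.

S_2 ≈ 0.102274

Integral: ∫_7^19 1/x^2 dx = 0.0902256.
½[f(7) + f(19)] = ½[0.0204082 + 0.00277008] = 0.0115891.
Integral + boundary = 0.101815.
k=1: B_{2}/(2)! × [f^{(1)}(19) − f^{(1)}(7)] = 1/12 × (-0.000291588 − (-0.00583090)) = 0.000461610.
Running total after k=1: 0.102276.
k=2: B_{4}/(4)! × [f^{(3)}(19) − f^{(3)}(7)] = −1/720 × (-9.69267e-06 − (-0.00142798)) = -1.96984e-06.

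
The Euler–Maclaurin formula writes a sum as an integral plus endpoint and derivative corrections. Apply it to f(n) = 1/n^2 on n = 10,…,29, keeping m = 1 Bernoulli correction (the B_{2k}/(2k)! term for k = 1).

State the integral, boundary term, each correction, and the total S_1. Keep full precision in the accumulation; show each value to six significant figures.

Integral: ∫_10^29 1/x^2 dx = 0.0655172.
Boundary: ½(f(10) + f(29)) = ½(0.0100000 + 0.00118906) = 0.00559453.
Running total after boundary: 0.0711118.
k=1: B_{2}/(2)! × [f^{(1)}(29) − f^{(1)}(10)] = 1/12 × (-8.20042e-05 − (-0.00200000)) = 0.000159833.

S_1 ≈ 0.0712716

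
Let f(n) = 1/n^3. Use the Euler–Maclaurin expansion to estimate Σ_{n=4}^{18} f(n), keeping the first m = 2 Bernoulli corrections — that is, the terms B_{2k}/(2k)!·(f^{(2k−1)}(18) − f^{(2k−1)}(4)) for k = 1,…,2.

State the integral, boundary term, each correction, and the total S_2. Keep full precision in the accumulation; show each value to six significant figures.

Integral: ∫_4^18 1/x^3 dx = 0.0297068.
Boundary: ½(f(4) + f(18)) = ½(0.0156250 + 0.000171468) = 0.00789823.
Running total after boundary: 0.0376050.
k=1: B_{2}/(2)! × [f^{(1)}(18) − f^{(1)}(4)] = 1/12 × (-2.85780e-05 − (-0.0117188)) = 0.000974181.
After k=1: 0.0385792.
k=2: B_{4}/(4)! × [f^{(3)}(18) − f^{(3)}(4)] = −1/720 × (-1.76407e-06 − (-0.0146484)) = -2.03426e-05.

S_2 ≈ 0.0385589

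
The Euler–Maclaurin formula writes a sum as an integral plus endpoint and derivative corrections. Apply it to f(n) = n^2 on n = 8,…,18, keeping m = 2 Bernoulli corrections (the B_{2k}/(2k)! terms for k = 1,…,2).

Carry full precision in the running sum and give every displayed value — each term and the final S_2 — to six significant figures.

S_2 ≈ 1969.00

∫_8^18 x^2 dx evaluates to 1773.33.
Endpoint term: (f(8) + f(18))/2 = (64.0000 + 324.000)/2 = 194.000.
So far: 1967.33.
k=1: B_{2}/(2)! × [f^{(1)}(18) − f^{(1)}(8)] = 1/12 × (36.0000 − 16.0000) = 1.66667.
Running total after k=1: 1969.00.
k=2: B_{4}/(4)! × [f^{(3)}(18) − f^{(3)}(8)] = −1/720 × (0.00000 − 0.00000) = 0.00000.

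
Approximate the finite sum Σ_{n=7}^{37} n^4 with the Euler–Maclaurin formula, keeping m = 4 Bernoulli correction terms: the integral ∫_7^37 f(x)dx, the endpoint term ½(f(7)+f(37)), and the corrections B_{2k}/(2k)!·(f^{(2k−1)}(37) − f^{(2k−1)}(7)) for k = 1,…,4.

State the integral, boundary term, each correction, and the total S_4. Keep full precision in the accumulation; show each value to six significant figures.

S_4 ≈ 1.48205e+07

Integral: ∫_7^37 x^4 dx = 1.38654e+07.
½[f(7) + f(37)] = ½[2401.00 + 1.87416e+06] = 938281.
So far: 1.48037e+07.
Order-1 term: 1/12 · (202612 − 1372.00) = 16770.0.
After k=1: 1.48205e+07.
Order-2 term: −1/720 · (888.000 − 168.000) = -1.00000.
After k=2: 1.48205e+07.
Order-3 term: 1/30240 · (0.00000 − 0.00000) = 0.00000.
After k=3: 1.48205e+07.
Order-4 term: −1/1209600 · (0.00000 − 0.00000) = 0.00000.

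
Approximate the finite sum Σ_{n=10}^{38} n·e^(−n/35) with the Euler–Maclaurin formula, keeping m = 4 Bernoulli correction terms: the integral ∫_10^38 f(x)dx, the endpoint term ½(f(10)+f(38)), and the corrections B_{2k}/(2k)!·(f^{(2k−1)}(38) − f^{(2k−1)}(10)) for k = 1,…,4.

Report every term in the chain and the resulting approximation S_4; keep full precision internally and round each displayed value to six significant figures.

S_4 ≈ 330.980

The integral term ∫_10^38 x·e^(−x/35) dx = 320.854.
Endpoint term: (f(10) + f(38))/2 = (7.51477 + 12.8311)/2 = 10.1729.
Integral + boundary = 331.027.
Correction k=1: B_{2}/2! · (f^{(1)}(38) − f^{(1)}(10)) = 1/12 · (-0.0289423 − 0.536769) = -0.0471427.
After k=1: 330.980.
Correction k=2: B_{4}/4! · (f^{(3)}(38) − f^{(3)}(10)) = −1/720 · (0.000527656 − 0.00166508) = 1.57976e-06.
After k=2: 330.980.
Correction k=3: B_{6}/6! · (f^{(5)}(38) − f^{(5)}(10)) = 1/30240 · (8.80766e-07 − 2.36080e-06) = -4.89430e-11.
After k=3: 330.980.
Correction k=4: B_{8}/8! · (f^{(7)}(38) − f^{(7)}(10)) = −1/1209600 · (1.08636e-09 − 2.74478e-09) = 1.37105e-15.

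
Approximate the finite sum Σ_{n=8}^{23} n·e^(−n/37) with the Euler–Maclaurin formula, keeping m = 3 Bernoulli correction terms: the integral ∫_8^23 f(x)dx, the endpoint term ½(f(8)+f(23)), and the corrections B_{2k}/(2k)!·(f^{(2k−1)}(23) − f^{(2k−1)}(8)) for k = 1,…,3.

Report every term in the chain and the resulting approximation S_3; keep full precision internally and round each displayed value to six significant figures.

S_3 ≈ 158.321

∫_8^23 x·e^(−x/37) dx evaluates to 148.958.
Endpoint term: (f(8) + f(23))/2 = (6.44449 + 12.3527)/2 = 9.39858.
So far: 158.356.
Order-1 term: 1/12 · (0.203217 − 0.631386) = -0.0356807.
Partial sum through k=1: 158.321.
Order-2 term: −1/720 · (0.000933062 − 0.00163806) = 9.79167e-07.
Partial sum through k=2: 158.321.
Order-3 term: 1/30240 · (1.25470e-06 − 2.05619e-06) = -2.65043e-11.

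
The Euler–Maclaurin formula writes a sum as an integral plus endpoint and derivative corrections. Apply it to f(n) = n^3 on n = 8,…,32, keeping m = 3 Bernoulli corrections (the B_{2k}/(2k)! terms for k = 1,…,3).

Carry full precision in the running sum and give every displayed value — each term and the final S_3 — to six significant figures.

S_3 ≈ 278000

The integral term ∫_8^32 x^3 dx = 261120.
Boundary: ½(f(8) + f(32)) = ½(512.000 + 32768.0) = 16640.0.
So far: 277760.
k=1: B_{2}/(2)! × [f^{(1)}(32) − f^{(1)}(8)] = 1/12 × (3072.00 − 192.000) = 240.000.
Partial sum through k=1: 278000.
k=2: B_{4}/(4)! × [f^{(3)}(32) − f^{(3)}(8)] = −1/720 × (6.00000 − 6.00000) = 0.00000.
Partial sum through k=2: 278000.
k=3: B_{6}/(6)! × [f^{(5)}(32) − f^{(5)}(8)] = 1/30240 × (0.00000 − 0.00000) = 0.00000.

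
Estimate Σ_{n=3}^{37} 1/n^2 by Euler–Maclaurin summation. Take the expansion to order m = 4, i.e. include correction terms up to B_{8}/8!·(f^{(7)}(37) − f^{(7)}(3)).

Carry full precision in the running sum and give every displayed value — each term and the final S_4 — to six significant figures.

Integral: ∫_3^37 1/x^2 dx = 0.306306.
Boundary: ½(f(3) + f(37)) = ½(0.111111 + 0.000730460) = 0.0559208.
Integral + boundary = 0.362227.
Order-1 term: 1/12 · (-3.94843e-05 − (-0.0740741)) = 0.00616955.
Partial sum through k=1: 0.368397.
Order-2 term: −1/720 · (-3.46101e-07 − (-0.0987654)) = -0.000137174.
Partial sum through k=2: 0.368259.
Order-3 term: 1/30240 · (-7.58439e-09 − (-0.329218)) = 1.08868e-05.
Partial sum through k=3: 0.368270.
Order-4 term: −1/1209600 · (-3.10245e-10 − (-2.04847)) = -1.69351e-06.

S_4 ≈ 0.368269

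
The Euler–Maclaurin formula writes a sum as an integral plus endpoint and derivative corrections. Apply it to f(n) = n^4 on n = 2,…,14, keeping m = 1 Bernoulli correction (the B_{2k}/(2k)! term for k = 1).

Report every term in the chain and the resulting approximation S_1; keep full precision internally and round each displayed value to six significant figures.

S_1 ≈ 127686

The integral term ∫_2^14 x^4 dx = 107558.
Boundary: ½(f(2) + f(14)) = ½(16.0000 + 38416.0) = 19216.0.
Integral + boundary = 126774.
Correction k=1: B_{2}/2! · (f^{(1)}(14) − f^{(1)}(2)) = 1/12 · (10976.0 − 32.0000) = 912.000.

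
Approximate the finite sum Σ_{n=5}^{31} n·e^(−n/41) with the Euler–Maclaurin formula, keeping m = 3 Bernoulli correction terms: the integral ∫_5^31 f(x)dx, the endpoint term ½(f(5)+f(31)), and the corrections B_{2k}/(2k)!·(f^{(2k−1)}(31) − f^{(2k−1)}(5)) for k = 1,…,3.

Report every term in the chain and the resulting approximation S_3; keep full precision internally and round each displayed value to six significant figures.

S_3 ≈ 292.957

The integral term ∫_5^31 x·e^(−x/41) dx = 283.522.
Endpoint term: (f(5) + f(31))/2 = (4.42596 + 14.5543)/2 = 9.49015.
Running total after boundary: 293.012.
Correction k=1: B_{2}/2! · (f^{(1)}(31) − f^{(1)}(5)) = 1/12 · (0.114511 − 0.777241) = -0.0552275.
Partial sum through k=1: 292.957.
Correction k=2: B_{4}/4! · (f^{(3)}(31) − f^{(3)}(5)) = −1/720 · (0.000626711 − 0.00151554) = 1.23449e-06.
Partial sum through k=2: 292.957.
Correction k=3: B_{6}/6! · (f^{(5)}(31) − f^{(5)}(5)) = 1/30240 · (7.05117e-07 − 1.52809e-06) = -2.72146e-11.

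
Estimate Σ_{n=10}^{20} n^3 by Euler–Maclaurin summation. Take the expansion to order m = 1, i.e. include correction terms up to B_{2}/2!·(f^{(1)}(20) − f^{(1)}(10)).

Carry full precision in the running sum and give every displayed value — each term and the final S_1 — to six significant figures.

S_1 ≈ 42075.0

Integral: ∫_10^20 x^3 dx = 37500.0.
½[f(10) + f(20)] = ½[1000.00 + 8000.00] = 4500.00.
Running total after boundary: 42000.0.
k=1: B_{2}/(2)! × [f^{(1)}(20) − f^{(1)}(10)] = 1/12 × (1200.00 − 300.000) = 75.0000.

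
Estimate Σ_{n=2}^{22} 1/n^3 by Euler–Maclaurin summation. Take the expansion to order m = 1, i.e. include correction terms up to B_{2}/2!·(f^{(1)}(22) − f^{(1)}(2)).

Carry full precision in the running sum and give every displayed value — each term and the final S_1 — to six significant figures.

S_1 ≈ 0.202138

The integral term ∫_2^22 1/x^3 dx = 0.123967.
½[f(2) + f(22)] = ½[0.125000 + 9.39144e-05] = 0.0625470.
Running total after boundary: 0.186514.
k=1: B_{2}/(2)! × [f^{(1)}(22) − f^{(1)}(2)] = 1/12 × (-1.28065e-05 − (-0.187500)) = 0.0156239.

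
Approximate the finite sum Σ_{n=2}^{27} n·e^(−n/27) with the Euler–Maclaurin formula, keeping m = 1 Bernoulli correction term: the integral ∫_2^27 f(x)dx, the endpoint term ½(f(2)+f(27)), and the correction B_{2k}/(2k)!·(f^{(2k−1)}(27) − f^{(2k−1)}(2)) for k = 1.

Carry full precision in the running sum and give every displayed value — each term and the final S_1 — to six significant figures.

Integral: ∫_2^27 x·e^(−x/27) dx = 190.728.
½[f(2) + f(27)] = ½[1.85721 + 9.93274] = 5.89498.
Running total after boundary: 196.623.
k=1: B_{2}/(2)! × [f^{(1)}(27) − f^{(1)}(2)] = 1/12 × (0.00000 − 0.859818) = -0.0716515.

S_1 ≈ 196.551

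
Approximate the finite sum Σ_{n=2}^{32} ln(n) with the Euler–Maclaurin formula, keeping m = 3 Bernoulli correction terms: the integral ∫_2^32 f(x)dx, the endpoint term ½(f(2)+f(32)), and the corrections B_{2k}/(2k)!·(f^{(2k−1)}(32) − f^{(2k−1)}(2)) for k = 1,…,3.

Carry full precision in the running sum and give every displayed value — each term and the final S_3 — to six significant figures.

S_3 ≈ 81.5580

The integral term ∫_2^32 ln(x) dx = 79.5173.
Endpoint term: (f(2) + f(32))/2 = (0.693147 + 3.46574)/2 = 2.07944.
Integral + boundary = 81.5967.
Order-1 term: 1/12 · (0.0312500 − 0.500000) = -0.0390625.
Running total after k=1: 81.5576.
Order-2 term: −1/720 · (6.10352e-05 − 0.250000) = 0.000347137.
Running total after k=2: 81.5580.
Order-3 term: 1/30240 · (7.15256e-07 − 0.750000) = -2.48016e-05.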